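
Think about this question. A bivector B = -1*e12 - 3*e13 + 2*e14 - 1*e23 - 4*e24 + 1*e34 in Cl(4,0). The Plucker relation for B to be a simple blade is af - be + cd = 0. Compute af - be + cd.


Plucker relation: af - be + cd
a*f = (-1)*1 = -1
b*e = (-3)*(-4) = 12
c*d = 2*(-1) = -2
af - be + cd = -1 - 12 + (-2)
= -15


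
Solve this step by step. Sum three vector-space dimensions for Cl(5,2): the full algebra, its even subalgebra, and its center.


n = 5 + 2 = 7
Total dim = 2^7 = 128
Even subalgebra dim = 2^6 = 64
n is odd, so center dim = 2
Sum = 128 + 64 + 2 = 194


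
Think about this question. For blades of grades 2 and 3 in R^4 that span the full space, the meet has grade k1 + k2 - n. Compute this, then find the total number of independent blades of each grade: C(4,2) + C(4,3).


Meet grade = grade(A) + grade(B) - n
= 2 + 3 - 4 = 1
C(4,2) = 6
C(4,3) = 4
dim_A + dim_B = 6 + 4 = 10


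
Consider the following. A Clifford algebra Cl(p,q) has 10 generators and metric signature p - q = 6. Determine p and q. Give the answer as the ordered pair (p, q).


We need p + q = 10 and p - q = 6.
Adding: 2p = 10 + 6 = 16, so p = 8.
Then q = 10 - 8 = 2.
(p, q) = (8, 2)


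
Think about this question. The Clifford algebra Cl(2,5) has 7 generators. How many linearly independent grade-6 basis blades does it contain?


Number of grade-k basis blades in Cl(p,q) with n = p + q is C(n, k).
n = 2 + 5 = 7
C(7, 6) = 7! / (6! * 1!)
= 5040 / (720 * 1)
= 7


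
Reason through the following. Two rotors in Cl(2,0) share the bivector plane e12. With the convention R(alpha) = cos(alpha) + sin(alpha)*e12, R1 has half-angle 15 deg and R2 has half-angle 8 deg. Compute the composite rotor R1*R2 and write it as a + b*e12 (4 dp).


Same-plane rotors commute and their half-angles add:
R1*R2 = cos(a1 + a2) + sin(a1 + a2)*e12.
a1 + a2 = 15 + 8 = 23 deg
cos(23 deg) = 0.9205
sin(23 deg) = 0.3907
R1*R2 = 0.9205 + 0.3907*e12


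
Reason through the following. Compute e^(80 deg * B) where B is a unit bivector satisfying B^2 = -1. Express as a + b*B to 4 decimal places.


For a unit bivector B with B^2 = -1, the exponential series gives
e^(theta*B) = cos(theta) + sin(theta)*B (the GA analogue of Euler's formula).
theta = 80 degrees = 1.396263 rad
cos(80 deg) = 0.1736
sin(80 deg) = 0.9848
exp(theta*B) = 0.1736 + 0.9848*B


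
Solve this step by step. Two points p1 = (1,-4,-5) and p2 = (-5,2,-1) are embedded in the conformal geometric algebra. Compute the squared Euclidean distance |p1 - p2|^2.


p1 - p2 = (6, -6, -4)
|p1 - p2|^2 = 6^2 + (-6)^2 + (-4)^2
= 36 + 36 + 16
= 88


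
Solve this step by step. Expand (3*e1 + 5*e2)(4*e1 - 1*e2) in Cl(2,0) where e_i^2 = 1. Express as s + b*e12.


Expand: (3*e1 + 5*e2)(4*e1 - 1*e2)
= 3*4*e1e1 + 3*(-1)*e1e2 + 5*4*e2e1 + 5*(-1)*e2e2
Using e1^2 = e2^2 = 1, e2e1 = -e1e2:
Scalar part s = 3*4 + 5*(-1) = 12 + (-5) = 7
Bivector part b = 3*(-1) - 5*4 = -3 - 20 = -23
uv = 7 - 23*e12


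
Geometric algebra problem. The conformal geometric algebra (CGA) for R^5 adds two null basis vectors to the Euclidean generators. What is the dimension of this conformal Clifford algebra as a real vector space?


The conformal model of R^5 uses Cl(6,1): the 5 Euclidean generators plus two extra orthogonal generators e+ (e+^2 = +1) and e- (e-^2 = -1), from which the null vectors e0, einf are built.
Number of generators m = 5 + 2 = 7.
dim Cl(p,q) = 2^m = 2^7 = 128


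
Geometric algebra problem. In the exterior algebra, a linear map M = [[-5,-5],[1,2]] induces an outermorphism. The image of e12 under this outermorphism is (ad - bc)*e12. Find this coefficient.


The outermorphism of a linear map f sends e1^e2 to f(e1)^f(e2).
f(e1) = -5*e1 + 1*e2
f(e2) = -5*e1 + 2*e2
f(e1) ^ f(e2) = (-5*e1 + 1*e2) ^ (-5*e1 + 2*e2)
= (-5)*2*e12 + 1*(-5)*e21
= (-10 - (-5))*e12
= -5*e12
Coefficient = -5


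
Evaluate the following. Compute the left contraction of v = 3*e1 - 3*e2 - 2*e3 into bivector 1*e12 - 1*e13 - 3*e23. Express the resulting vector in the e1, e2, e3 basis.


Left contraction v _| B = <vB>_1 (grade-1 part of the geometric product vB).
Using e1_|e12 = e2, e2_|e12 = -e1, e1_|e13 = e3, e3_|e13 = -e1, e2_|e23 = e3, e3_|e23 = -e2:
e1 coeff: -v2*b12 - v3*b13 = -(-3)*(1) - (-2)*(-1) = 1
e2 coeff: v1*b12 - v3*b23 = (3)*(1) - (-2)*(-3) = -3
e3 coeff: v1*b13 + v2*b23 = (3)*(-1) + (-3)*(-3) = 6
v _| B = 1*e1 - 3*e2 + 6*e3


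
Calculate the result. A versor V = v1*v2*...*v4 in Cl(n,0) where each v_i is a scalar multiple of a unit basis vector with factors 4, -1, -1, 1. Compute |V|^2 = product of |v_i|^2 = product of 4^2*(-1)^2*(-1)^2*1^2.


Each vector v_i has |v_i|^2 = s_i^2
Squared scales: 4^2 = 16, (-1)^2 = 1, (-1)^2 = 1, 1^2 = 1
|V|^2 = 16 * 1 * 1 * 1
= 16


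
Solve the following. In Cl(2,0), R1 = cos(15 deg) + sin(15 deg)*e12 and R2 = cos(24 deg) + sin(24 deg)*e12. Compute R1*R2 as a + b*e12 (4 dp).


Same-plane rotors commute and their half-angles add:
R1*R2 = cos(a1 + a2) + sin(a1 + a2)*e12.
a1 + a2 = 15 + 24 = 39 deg
cos(39 deg) = 0.7771
sin(39 deg) = 0.6293
R1*R2 = 0.7771 + 0.6293*e12


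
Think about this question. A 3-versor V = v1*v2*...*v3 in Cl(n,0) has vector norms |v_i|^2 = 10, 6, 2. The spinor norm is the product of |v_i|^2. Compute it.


Spinor norm N(V) = |v1|^2 * |v2|^2 * ... * |v3|^2
= 10 * 6 * 2
Running product: 10, 60, 120
N(V) = 120


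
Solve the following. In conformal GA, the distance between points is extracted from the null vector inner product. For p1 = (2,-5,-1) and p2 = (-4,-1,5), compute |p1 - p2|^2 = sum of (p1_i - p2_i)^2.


p1 - p2 = (6, -4, -6)
|p1 - p2|^2 = 6^2 + (-4)^2 + (-6)^2
= 36 + 16 + 36
= 88


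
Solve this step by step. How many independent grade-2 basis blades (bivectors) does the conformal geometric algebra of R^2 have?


The conformal model of R^2 uses Cl(3,1) with m = 2 + 2 = 4 generators.
Number of grade-2 blades = C(m, 2) = C(4, 2)
= 4*3/2 = 6


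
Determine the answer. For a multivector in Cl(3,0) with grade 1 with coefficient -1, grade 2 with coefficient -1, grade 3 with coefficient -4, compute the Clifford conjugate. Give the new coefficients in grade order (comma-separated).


Clifford conjugate sign for grade k: (-1)^(k(k+1)/2)
Grade 1: (-1)^(1*2/2) = (-1)^1 = -1, coeff -1 -> 1
Grade 2: (-1)^(2*3/2) = (-1)^3 = -1, coeff -1 -> 1
Grade 3: (-1)^(3*4/2) = (-1)^6 = 1, coeff -4 -> -4
Conjugated coefficients: 1, 1, -4


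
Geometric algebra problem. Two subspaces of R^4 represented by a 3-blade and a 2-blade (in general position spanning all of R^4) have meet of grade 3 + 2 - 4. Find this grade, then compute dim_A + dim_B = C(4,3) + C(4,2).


Meet grade = grade(A) + grade(B) - n
= 3 + 2 - 4 = 1
C(4,3) = 4
C(4,2) = 6
dim_A + dim_B = 4 + 6 = 10


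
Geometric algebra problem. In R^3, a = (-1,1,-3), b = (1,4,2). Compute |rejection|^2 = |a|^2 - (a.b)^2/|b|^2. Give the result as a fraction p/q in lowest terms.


|a|^2 = (-1)^2 + 1^2 + (-3)^2 = 11
|b|^2 = 1^2 + 4^2 + 2^2 = 21
a . b = (-1)*1 + 1*4 + (-3)*2 = -3
(a.b)^2 = (-3)^2 = 9
|rej|^2 = 11 - 9/21
= (231 - 9)/21
= 222/21
In lowest terms: 74/7


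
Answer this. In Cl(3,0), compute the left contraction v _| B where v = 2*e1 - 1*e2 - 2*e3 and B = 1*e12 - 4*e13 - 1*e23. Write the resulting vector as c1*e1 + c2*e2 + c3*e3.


Left contraction v _| B = <vB>_1 (grade-1 part of the geometric product vB).
Using e1_|e12 = e2, e2_|e12 = -e1, e1_|e13 = e3, e3_|e13 = -e1, e2_|e23 = e3, e3_|e23 = -e2:
e1 coeff: -v2*b12 - v3*b13 = -(-1)*(1) - (-2)*(-4) = -7
e2 coeff: v1*b12 - v3*b23 = (2)*(1) - (-2)*(-1) = 0
e3 coeff: v1*b13 + v2*b23 = (2)*(-4) + (-1)*(-1) = -7
v _| B = -7*e1 + 0*e2 - 7*e3


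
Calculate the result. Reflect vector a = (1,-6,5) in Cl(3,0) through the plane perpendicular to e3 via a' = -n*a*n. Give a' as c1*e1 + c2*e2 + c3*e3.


Reflection formula: a' = -n*a*n, with n = e3 (unit vector, n^2 = 1).
For reflection through hyperplane perp to e3:
The component along e3 flips sign, others stay.
a = (1, -6, 5)
a' = (1, -6, -5)
a' = 1*e1 - 6*e2 - 5*e3


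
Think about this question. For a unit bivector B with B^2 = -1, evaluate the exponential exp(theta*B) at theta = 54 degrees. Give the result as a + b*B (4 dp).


For a unit bivector B with B^2 = -1, the exponential series gives
e^(theta*B) = cos(theta) + sin(theta)*B (the GA analogue of Euler's formula).
theta = 54 degrees = 0.942478 rad
cos(54 deg) = 0.5878
sin(54 deg) = 0.8090
exp(theta*B) = 0.5878 + 0.8090*B


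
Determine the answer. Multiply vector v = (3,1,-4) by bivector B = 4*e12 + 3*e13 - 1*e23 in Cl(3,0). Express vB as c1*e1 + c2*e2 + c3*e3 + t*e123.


vB has grade-1 (vector) and grade-3 (trivector) parts: vB = (v _| B) + (v ^ B).
Vector part <vB>_1:
  e1: -v2*b12 - v3*b13 = -(1)*(4) - (-4)*(3) = 8
  e2: v1*b12 - v3*b23 = (3)*(4) - (-4)*(-1) = 8
  e3: v1*b13 + v2*b23 = (3)*(3) + (1)*(-1) = 8
Trivector part <vB>_3:
  e123: v1*b23 - v2*b13 + v3*b12 = (3)*(-1) - (1)*(3) + (-4)*(4) = -22
vB = 8*e1 + 8*e2 + 8*e3 - 22*e123


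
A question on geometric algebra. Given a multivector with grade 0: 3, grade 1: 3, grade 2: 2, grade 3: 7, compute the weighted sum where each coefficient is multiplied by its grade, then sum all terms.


Grade-weighted sum = sum of grade_k * coefficient_k
0*3 = 0
1*3 = 3
2*2 = 4
3*7 = 21
Total = 0 + 3 + 4 + 21 = 28


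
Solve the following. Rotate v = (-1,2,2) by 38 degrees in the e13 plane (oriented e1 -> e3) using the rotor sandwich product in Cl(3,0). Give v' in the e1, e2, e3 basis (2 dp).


Rotor R = cos(19deg) - sin(19deg)*e13
Rotation angle theta = 2 * 19 = 38 degrees in the e13 plane (e1 -> e3).
The component perpendicular to the plane (e2) is invariant: v'_2 = v2 = 2.00
cos(38deg) = 0.7880, sin(38deg) = 0.6157
v'_1 = v1*cos(theta) - v3*sin(theta) = -1*0.7880 - 2*0.6157 = -2.02
v'_3 = v1*sin(theta) + v3*cos(theta) = -1*0.6157 + 2*0.7880 = 0.96
v' = -2.02*e1 + 2.00*e2 + 0.96*e3


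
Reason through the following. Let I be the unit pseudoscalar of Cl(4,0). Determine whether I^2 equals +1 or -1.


The pseudoscalar I = e1...e_n (product of all n generators) of Cl(p,q) satisfies I^2 = (-1)^(q + n(n-1)/2).
p = 4, q = 0, n = p + q = 4
n(n-1)/2 = 4 * 3 / 2 = 6
Exponent = q + n(n-1)/2 = 0 + 6 = 6
I^2 = (-1)^6 = +1


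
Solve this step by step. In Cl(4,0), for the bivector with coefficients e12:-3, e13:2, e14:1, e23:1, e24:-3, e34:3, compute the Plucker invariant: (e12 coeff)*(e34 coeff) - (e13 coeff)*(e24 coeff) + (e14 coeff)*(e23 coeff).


Plucker relation: af - be + cd
a*f = (-3)*3 = -9
b*e = 2*(-3) = -6
c*d = 1*1 = 1
af - be + cd = -9 - (-6) + 1
= -2


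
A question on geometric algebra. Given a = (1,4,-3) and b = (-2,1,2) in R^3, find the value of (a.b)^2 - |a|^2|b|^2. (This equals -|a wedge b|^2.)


a . b = 1*(-2) + 4*1 + (-3)*2
= -2 + 4 + (-6) = -4
|a|^2 = 1^2 + 4^2 + (-3)^2 = 26
|b|^2 = (-2)^2 + 1^2 + 2^2 = 9
(a.b)^2 = (-4)^2 = 16
|a|^2 * |b|^2 = 26 * 9 = 234
Result = 16 - 234 = -218


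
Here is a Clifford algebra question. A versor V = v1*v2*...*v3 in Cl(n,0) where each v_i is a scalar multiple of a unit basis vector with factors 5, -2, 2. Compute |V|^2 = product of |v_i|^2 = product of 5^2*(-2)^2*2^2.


Each vector v_i has |v_i|^2 = s_i^2
Squared scales: 5^2 = 25, (-2)^2 = 4, 2^2 = 4
|V|^2 = 25 * 4 * 4
= 400


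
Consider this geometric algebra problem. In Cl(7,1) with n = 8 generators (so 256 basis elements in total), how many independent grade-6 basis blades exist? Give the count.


Number of grade-k basis blades in Cl(p,q) with n = p + q is C(n, k).
n = 7 + 1 = 8
C(8, 6) = 8! / (6! * 2!)
= 40320 / (720 * 2)
= 28


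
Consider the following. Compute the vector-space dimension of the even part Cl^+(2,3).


Even subalgebra dimension = 2^(n-1)
n = 2 + 3 = 5
2^(5 - 1) = 2^4 = 16
Verification: sum of C(5,k) for even k = 1 + 10 + 5 = 16
Result = 16


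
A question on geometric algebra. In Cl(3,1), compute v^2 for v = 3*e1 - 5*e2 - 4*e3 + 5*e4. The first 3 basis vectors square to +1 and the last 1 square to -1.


v^2 = sum of c_i^2 * e_i^2
Positive signature terms (e_i^2 = +1): 3^2 + (-5)^2 + (-4)^2 = 50
Negative signature terms (e_j^2 = -1): 5^2 = 25
v^2 = 50 - 25 = 25


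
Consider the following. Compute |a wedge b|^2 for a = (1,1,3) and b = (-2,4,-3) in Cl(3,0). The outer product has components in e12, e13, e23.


a wedge b = (a1*b2 - a2*b1)*e12 + (a1*b3 - a3*b1)*e13 + (a2*b3 - a3*b2)*e23
e12 coeff: 1*4 - 1*(-2) = 4 - (-2) = 6
e13 coeff: 1*(-3) - 3*(-2) = -3 - (-6) = 3
e23 coeff: 1*(-3) - 3*4 = -3 - 12 = -15
|a wedge b|^2 = 6^2 + 3^2 + (-15)^2
= 36 + 9 + 225
= 270


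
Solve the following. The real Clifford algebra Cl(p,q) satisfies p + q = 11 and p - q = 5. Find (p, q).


We need p + q = 11 and p - q = 5.
Adding: 2p = 11 + 5 = 16, so p = 8.
Then q = 11 - 8 = 3.
(p, q) = (8, 3)


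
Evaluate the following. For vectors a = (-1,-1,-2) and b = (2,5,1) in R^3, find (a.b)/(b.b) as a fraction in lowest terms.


Projection coefficient = (a . b) / (b . b)
a . b = (-1)*2 + (-1)*5 + (-2)*1
= -2 + (-5) + (-2) = -9
b . b = 2^2 + 5^2 + 1^2
= 4 + 25 + 1 = 30
Coefficient = -9/30
In lowest terms: -3/10


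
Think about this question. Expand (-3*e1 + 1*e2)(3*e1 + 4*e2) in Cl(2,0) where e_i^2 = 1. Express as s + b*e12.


Expand: (-3*e1 + 1*e2)(3*e1 + 4*e2)
= (-3)*3*e1e1 + (-3)*4*e1e2 + 1*3*e2e1 + 1*4*e2e2
Using e1^2 = e2^2 = 1, e2e1 = -e1e2:
Scalar part s = (-3)*3 + 1*4 = -9 + 4 = -5
Bivector part b = (-3)*4 - 1*3 = -12 - 3 = -15
uv = -5 - 15*e12


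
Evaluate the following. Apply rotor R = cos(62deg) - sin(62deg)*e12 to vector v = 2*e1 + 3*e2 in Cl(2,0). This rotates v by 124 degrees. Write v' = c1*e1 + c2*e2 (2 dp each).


Rotor R = cos(62deg) - sin(62deg)*e12
Rotation angle theta = 2 * 62 = 124 degrees
v' = R*v*~R rotates v by theta.
cos(124deg) = -0.5592, sin(124deg) = 0.8290
v'_1 = 2*cos(124deg) - 3*sin(124deg)
= 2*(-0.5592) - 3*0.8290
= -3.61
v'_2 = 2*sin(124deg) + 3*cos(124deg)
= 2*0.8290 + 3*(-0.5592)
= -0.02
v' = -3.61*e1 - 0.02*e2


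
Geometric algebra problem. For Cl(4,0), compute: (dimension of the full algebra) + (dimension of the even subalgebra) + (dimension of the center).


n = 4 + 0 = 4
Total dim = 2^4 = 16
Even subalgebra dim = 2^3 = 8
n is even, so center dim = 1
Sum = 16 + 8 + 1 = 25


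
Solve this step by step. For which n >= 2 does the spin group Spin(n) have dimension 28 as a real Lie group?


dim Spin(n) = dim so(n) = n(n-1)/2.
Solve n(n-1)/2 = 28, i.e. n^2 - n - 56 = 0.
Discriminant = 1 + 8*28 = 225
n = (1 + sqrt(225))/2 = (1 + 15)/2 = 8


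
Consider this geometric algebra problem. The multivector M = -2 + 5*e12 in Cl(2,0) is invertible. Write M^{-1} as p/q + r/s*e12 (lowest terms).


M = -2 + 5*e12, where e12^2 = -1.
Since M commutes with its reverse ~M = a - b*e12, M * ~M = a^2 - b^2*e12^2 = a^2 + b^2.
So M^{-1} = ~M / (a^2 + b^2) = (a - b*e12)/(a^2 + b^2).
a^2 + b^2 = 4 + 25 = 29
Scalar part = -2/29 = -2/29
Bivector coeff = -5/29 = -5/29
M^{-1} = -2/29 - 5/29*e12


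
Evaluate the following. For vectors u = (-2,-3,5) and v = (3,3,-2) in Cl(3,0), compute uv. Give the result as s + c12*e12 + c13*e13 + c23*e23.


In Cl(3,0): e_i^2 = 1, e_ie_j = -e_je_i for i != j.
Scalar part = u . v = (-2)*3 + (-3)*3 + 5*(-2)
= -6 + (-9) + (-10) = -25
e12 coeff = (-2)*3 - (-3)*3 = -6 - (-9) = 3
e13 coeff = (-2)*(-2) - 5*3 = 4 - 15 = -11
e23 coeff = (-3)*(-2) - 5*3 = 6 - 15 = -9
uv = -25 + 3*e12 - 11*e13 - 9*e23


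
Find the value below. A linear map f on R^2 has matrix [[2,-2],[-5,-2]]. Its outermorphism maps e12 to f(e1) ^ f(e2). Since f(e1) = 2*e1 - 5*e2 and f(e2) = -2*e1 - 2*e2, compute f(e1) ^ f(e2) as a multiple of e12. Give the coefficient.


The outermorphism of a linear map f sends e1^e2 to f(e1)^f(e2).
f(e1) = 2*e1 - 5*e2
f(e2) = -2*e1 - 2*e2
f(e1) ^ f(e2) = (2*e1 - 5*e2) ^ (-2*e1 - 2*e2)
= 2*(-2)*e12 + (-5)*(-2)*e21
= (-4 - 10)*e12
= -14*e12
Coefficient = -14


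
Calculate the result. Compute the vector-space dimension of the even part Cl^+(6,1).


Even subalgebra dimension = 2^(n-1)
n = 6 + 1 = 7
2^(7 - 1) = 2^6 = 64
Verification: sum of C(7,k) for even k = 1 + 21 + 35 + 7 = 64
Result = 64


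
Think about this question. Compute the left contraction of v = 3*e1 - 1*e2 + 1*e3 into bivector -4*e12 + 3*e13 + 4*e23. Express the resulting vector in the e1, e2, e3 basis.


Left contraction v _| B = <vB>_1 (grade-1 part of the geometric product vB).
Using e1_|e12 = e2, e2_|e12 = -e1, e1_|e13 = e3, e3_|e13 = -e1, e2_|e23 = e3, e3_|e23 = -e2:
e1 coeff: -v2*b12 - v3*b13 = -(-1)*(-4) - (1)*(3) = -7
e2 coeff: v1*b12 - v3*b23 = (3)*(-4) - (1)*(4) = -16
e3 coeff: v1*b13 + v2*b23 = (3)*(3) + (-1)*(4) = 5
v _| B = -7*e1 - 16*e2 + 5*e3


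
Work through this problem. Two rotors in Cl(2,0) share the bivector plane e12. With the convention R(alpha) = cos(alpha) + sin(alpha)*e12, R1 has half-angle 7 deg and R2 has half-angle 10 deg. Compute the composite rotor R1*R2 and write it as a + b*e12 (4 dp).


Same-plane rotors commute and their half-angles add:
R1*R2 = cos(a1 + a2) + sin(a1 + a2)*e12.
a1 + a2 = 7 + 10 = 17 deg
cos(17 deg) = 0.9563
sin(17 deg) = 0.2924
R1*R2 = 0.9563 + 0.2924*e12


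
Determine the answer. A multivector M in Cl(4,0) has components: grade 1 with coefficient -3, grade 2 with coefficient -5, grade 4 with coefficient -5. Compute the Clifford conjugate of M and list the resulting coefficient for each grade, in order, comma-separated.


Clifford conjugate sign for grade k: (-1)^(k(k+1)/2)
Grade 1: (-1)^(1*2/2) = (-1)^1 = -1, coeff -3 -> 3
Grade 2: (-1)^(2*3/2) = (-1)^3 = -1, coeff -5 -> 5
Grade 4: (-1)^(4*5/2) = (-1)^10 = 1, coeff -5 -> -5
Conjugated coefficients: 3, 5, -5


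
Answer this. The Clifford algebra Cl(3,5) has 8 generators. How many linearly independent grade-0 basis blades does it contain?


Number of grade-k basis blades in Cl(p,q) with n = p + q is C(n, k).
n = 3 + 5 = 8
C(8, 0) = 8! / (0! * 8!)
= 40320 / (1 * 40320)
= 1


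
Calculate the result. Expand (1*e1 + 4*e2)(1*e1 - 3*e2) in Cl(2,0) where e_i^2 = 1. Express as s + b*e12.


Expand: (1*e1 + 4*e2)(1*e1 - 3*e2)
= 1*1*e1e1 + 1*(-3)*e1e2 + 4*1*e2e1 + 4*(-3)*e2e2
Using e1^2 = e2^2 = 1, e2e1 = -e1e2:
Scalar part s = 1*1 + 4*(-3) = 1 + (-12) = -11
Bivector part b = 1*(-3) - 4*1 = -3 - 4 = -7
uv = -11 - 7*e12


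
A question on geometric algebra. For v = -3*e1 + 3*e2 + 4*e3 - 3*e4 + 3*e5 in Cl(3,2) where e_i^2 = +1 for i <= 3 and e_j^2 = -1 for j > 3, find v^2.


v^2 = sum of c_i^2 * e_i^2
Positive signature terms (e_i^2 = +1): (-3)^2 + 3^2 + 4^2 = 34
Negative signature terms (e_j^2 = -1): (-3)^2 + 3^2 = 18
v^2 = 34 - 18 = 16


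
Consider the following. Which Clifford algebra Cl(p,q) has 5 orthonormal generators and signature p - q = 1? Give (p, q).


We need p + q = 5 and p - q = 1.
Adding: 2p = 5 + 1 = 6, so p = 3.
Then q = 5 - 3 = 2.
(p, q) = (3, 2)


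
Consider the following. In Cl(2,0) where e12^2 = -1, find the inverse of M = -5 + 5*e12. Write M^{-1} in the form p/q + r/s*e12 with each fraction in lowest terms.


M = -5 + 5*e12, where e12^2 = -1.
Since M commutes with its reverse ~M = a - b*e12, M * ~M = a^2 - b^2*e12^2 = a^2 + b^2.
So M^{-1} = ~M / (a^2 + b^2) = (a - b*e12)/(a^2 + b^2).
a^2 + b^2 = 25 + 25 = 50
Scalar part = -5/50 = -1/10
Bivector coeff = -5/50 = -1/10
M^{-1} = -1/10 - 1/10*e12


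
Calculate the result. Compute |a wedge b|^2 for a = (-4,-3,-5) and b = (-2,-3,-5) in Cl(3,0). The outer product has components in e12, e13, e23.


a wedge b = (a1*b2 - a2*b1)*e12 + (a1*b3 - a3*b1)*e13 + (a2*b3 - a3*b2)*e23
e12 coeff: (-4)*(-3) - (-3)*(-2) = 12 - 6 = 6
e13 coeff: (-4)*(-5) - (-5)*(-2) = 20 - 10 = 10
e23 coeff: (-3)*(-5) - (-5)*(-3) = 15 - 15 = 0
|a wedge b|^2 = 6^2 + 10^2 + 0^2
= 36 + 100 + 0
= 136


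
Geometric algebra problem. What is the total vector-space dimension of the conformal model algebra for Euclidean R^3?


The conformal model of R^3 uses Cl(4,1): the 3 Euclidean generators plus two extra orthogonal generators e+ (e+^2 = +1) and e- (e-^2 = -1), from which the null vectors e0, einf are built.
Number of generators m = 3 + 2 = 5.
dim Cl(p,q) = 2^m = 2^5 = 32


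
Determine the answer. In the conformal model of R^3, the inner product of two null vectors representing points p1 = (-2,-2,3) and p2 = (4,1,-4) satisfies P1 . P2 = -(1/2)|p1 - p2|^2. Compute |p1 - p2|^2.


p1 - p2 = (-6, -3, 7)
|p1 - p2|^2 = (-6)^2 + (-3)^2 + 7^2
= 36 + 9 + 49
= 94


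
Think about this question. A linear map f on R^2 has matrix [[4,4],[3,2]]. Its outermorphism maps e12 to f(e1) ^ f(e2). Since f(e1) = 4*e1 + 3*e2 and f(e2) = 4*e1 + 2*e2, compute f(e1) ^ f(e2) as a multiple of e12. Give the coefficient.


The outermorphism of a linear map f sends e1^e2 to f(e1)^f(e2).
f(e1) = 4*e1 + 3*e2
f(e2) = 4*e1 + 2*e2
f(e1) ^ f(e2) = (4*e1 + 3*e2) ^ (4*e1 + 2*e2)
= 4*2*e12 + 3*4*e21
= (8 - 12)*e12
= -4*e12
Coefficient = -4


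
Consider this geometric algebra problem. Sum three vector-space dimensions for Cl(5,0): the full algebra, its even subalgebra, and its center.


n = 5 + 0 = 5
Total dim = 2^5 = 32
Even subalgebra dim = 2^4 = 16
n is odd, so center dim = 2
Sum = 32 + 16 + 2 = 50


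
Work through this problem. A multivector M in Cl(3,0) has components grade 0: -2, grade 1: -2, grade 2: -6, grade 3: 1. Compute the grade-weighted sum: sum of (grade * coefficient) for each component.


Grade-weighted sum = sum of grade_k * coefficient_k
0*(-2) = 0
1*(-2) = -2
2*(-6) = -12
3*1 = 3
Total = 0 + (-2) + (-12) + 3 = -11


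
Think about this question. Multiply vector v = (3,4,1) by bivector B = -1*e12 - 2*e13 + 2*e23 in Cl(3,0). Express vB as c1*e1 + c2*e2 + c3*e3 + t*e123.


vB has grade-1 (vector) and grade-3 (trivector) parts: vB = (v _| B) + (v ^ B).
Vector part <vB>_1:
  e1: -v2*b12 - v3*b13 = -(4)*(-1) - (1)*(-2) = 6
  e2: v1*b12 - v3*b23 = (3)*(-1) - (1)*(2) = -5
  e3: v1*b13 + v2*b23 = (3)*(-2) + (4)*(2) = 2
Trivector part <vB>_3:
  e123: v1*b23 - v2*b13 + v3*b12 = (3)*(2) - (4)*(-2) + (1)*(-1) = 13
vB = 6*e1 - 5*e2 + 2*e3 + 13*e123


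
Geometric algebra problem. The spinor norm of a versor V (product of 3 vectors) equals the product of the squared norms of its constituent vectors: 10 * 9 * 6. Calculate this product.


Spinor norm N(V) = |v1|^2 * |v2|^2 * ... * |v3|^2
= 10 * 9 * 6
Running product: 10, 90, 540
N(V) = 540


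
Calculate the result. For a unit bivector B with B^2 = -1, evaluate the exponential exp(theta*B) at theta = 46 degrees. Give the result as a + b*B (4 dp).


For a unit bivector B with B^2 = -1, the exponential series gives
e^(theta*B) = cos(theta) + sin(theta)*B (the GA analogue of Euler's formula).
theta = 46 degrees = 0.802851 rad
cos(46 deg) = 0.6947
sin(46 deg) = 0.7193
exp(theta*B) = 0.6947 + 0.7193*B


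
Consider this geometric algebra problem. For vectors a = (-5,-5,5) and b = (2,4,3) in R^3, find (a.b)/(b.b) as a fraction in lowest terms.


Projection coefficient = (a . b) / (b . b)
a . b = (-5)*2 + (-5)*4 + 5*3
= -10 + (-20) + 15 = -15
b . b = 2^2 + 4^2 + 3^2
= 4 + 16 + 9 = 29
Coefficient = -15/29
In lowest terms: -15/29


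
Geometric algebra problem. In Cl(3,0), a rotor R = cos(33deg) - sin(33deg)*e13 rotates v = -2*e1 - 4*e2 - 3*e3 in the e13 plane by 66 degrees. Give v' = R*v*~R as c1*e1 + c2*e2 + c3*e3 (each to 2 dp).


Rotor R = cos(33deg) - sin(33deg)*e13
Rotation angle theta = 2 * 33 = 66 degrees in the e13 plane (e1 -> e3).
The component perpendicular to the plane (e2) is invariant: v'_2 = v2 = -4.00
cos(66deg) = 0.4067, sin(66deg) = 0.9135
v'_1 = v1*cos(theta) - v3*sin(theta) = -2*0.4067 - (-3)*0.9135 = 1.93
v'_3 = v1*sin(theta) + v3*cos(theta) = -2*0.9135 + (-3)*0.4067 = -3.05
v' = 1.93*e1 - 4.00*e2 - 3.05*e3


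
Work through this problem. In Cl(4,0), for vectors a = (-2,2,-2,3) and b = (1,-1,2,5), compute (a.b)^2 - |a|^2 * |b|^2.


a . b = (-2)*1 + 2*(-1) + (-2)*2 + 3*5
= -2 + (-2) + (-4) + 15 = 7
|a|^2 = (-2)^2 + 2^2 + (-2)^2 + 3^2 = 21
|b|^2 = 1^2 + (-1)^2 + 2^2 + 5^2 = 31
(a.b)^2 = 7^2 = 49
|a|^2 * |b|^2 = 21 * 31 = 651
Result = 49 - 651 = -602


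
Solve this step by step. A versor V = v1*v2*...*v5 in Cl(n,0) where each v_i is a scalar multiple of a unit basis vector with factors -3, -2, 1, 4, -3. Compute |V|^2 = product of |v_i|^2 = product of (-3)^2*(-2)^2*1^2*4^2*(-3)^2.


Each vector v_i has |v_i|^2 = s_i^2
Squared scales: (-3)^2 = 9, (-2)^2 = 4, 1^2 = 1, 4^2 = 16, (-3)^2 = 9
|V|^2 = 9 * 4 * 1 * 16 * 9
= 5184


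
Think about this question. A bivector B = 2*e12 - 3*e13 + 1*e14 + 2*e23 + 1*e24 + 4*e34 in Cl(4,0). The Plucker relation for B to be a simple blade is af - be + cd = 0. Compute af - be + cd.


Plucker relation: af - be + cd
a*f = 2*4 = 8
b*e = (-3)*1 = -3
c*d = 1*2 = 2
af - be + cd = 8 - (-3) + 2
= 13


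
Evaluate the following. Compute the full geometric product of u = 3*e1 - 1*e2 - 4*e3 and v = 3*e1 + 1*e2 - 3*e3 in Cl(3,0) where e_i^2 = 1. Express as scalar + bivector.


In Cl(3,0): e_i^2 = 1, e_ie_j = -e_je_i for i != j.
Scalar part = u . v = 3*3 + (-1)*1 + (-4)*(-3)
= 9 + (-1) + 12 = 20
e12 coeff = 3*1 - (-1)*3 = 3 - (-3) = 6
e13 coeff = 3*(-3) - (-4)*3 = -9 - (-12) = 3
e23 coeff = (-1)*(-3) - (-4)*1 = 3 - (-4) = 7
uv = 20 + 6*e12 + 3*e13 + 7*e23


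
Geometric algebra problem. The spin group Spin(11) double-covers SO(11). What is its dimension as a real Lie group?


Spin(n) double-covers SO(n); both have Lie algebra so(n) of dimension n(n-1)/2.
n = 11
n(n-1) = 11 * 10 = 110
dim Spin(11) = 110/2 = 55


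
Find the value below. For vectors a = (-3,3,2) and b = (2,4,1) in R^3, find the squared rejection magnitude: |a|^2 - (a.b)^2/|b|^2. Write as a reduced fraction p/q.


|a|^2 = (-3)^2 + 3^2 + 2^2 = 22
|b|^2 = 2^2 + 4^2 + 1^2 = 21
a . b = (-3)*2 + 3*4 + 2*1 = 8
(a.b)^2 = 8^2 = 64
|rej|^2 = 22 - 64/21
= (462 - 64)/21
= 398/21
In lowest terms: 398/21


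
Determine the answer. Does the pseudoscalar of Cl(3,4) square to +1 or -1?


The pseudoscalar I = e1...e_n (product of all n generators) of Cl(p,q) satisfies I^2 = (-1)^(q + n(n-1)/2).
p = 3, q = 4, n = p + q = 7
n(n-1)/2 = 7 * 6 / 2 = 21
Exponent = q + n(n-1)/2 = 4 + 21 = 25
I^2 = (-1)^25 = -1


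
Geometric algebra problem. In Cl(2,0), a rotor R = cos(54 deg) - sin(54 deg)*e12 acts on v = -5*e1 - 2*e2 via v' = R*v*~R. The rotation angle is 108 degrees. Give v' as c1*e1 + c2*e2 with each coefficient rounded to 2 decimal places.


Rotor R = cos(54deg) - sin(54deg)*e12
Rotation angle theta = 2 * 54 = 108 degrees
v' = R*v*~R rotates v by theta.
cos(108deg) = -0.3090, sin(108deg) = 0.9511
v'_1 = -5*cos(108deg) - (-2)*sin(108deg)
= -5*(-0.3090) - (-2)*0.9511
= 3.45
v'_2 = -5*sin(108deg) + (-2)*cos(108deg)
= -5*0.9511 + (-2)*(-0.3090)
= -4.14
v' = 3.45*e1 - 4.14*e2


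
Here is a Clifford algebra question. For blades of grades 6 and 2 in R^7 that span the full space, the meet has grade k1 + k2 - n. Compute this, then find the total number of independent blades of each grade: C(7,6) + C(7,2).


Meet grade = grade(A) + grade(B) - n
= 6 + 2 - 7 = 1
C(7,6) = 7
C(7,2) = 21
dim_A + dim_B = 7 + 21 = 28


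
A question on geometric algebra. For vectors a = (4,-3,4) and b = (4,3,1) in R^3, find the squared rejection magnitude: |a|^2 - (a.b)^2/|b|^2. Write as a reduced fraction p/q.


|a|^2 = 4^2 + (-3)^2 + 4^2 = 41
|b|^2 = 4^2 + 3^2 + 1^2 = 26
a . b = 4*4 + (-3)*3 + 4*1 = 11
(a.b)^2 = 11^2 = 121
|rej|^2 = 41 - 121/26
= (1066 - 121)/26
= 945/26
In lowest terms: 945/26


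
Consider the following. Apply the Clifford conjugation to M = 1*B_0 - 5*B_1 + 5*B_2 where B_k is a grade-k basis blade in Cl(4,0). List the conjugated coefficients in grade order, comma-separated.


Clifford conjugate sign for grade k: (-1)^(k(k+1)/2)
Grade 0: (-1)^(0*1/2) = (-1)^0 = 1, coeff 1 -> 1
Grade 1: (-1)^(1*2/2) = (-1)^1 = -1, coeff -5 -> 5
Grade 2: (-1)^(2*3/2) = (-1)^3 = -1, coeff 5 -> -5
Conjugated coefficients: 1, 5, -5


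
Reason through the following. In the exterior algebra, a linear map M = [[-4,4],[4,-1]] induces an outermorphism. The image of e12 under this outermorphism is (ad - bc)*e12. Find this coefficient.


The outermorphism of a linear map f sends e1^e2 to f(e1)^f(e2).
f(e1) = -4*e1 + 4*e2
f(e2) = 4*e1 - 1*e2
f(e1) ^ f(e2) = (-4*e1 + 4*e2) ^ (4*e1 - 1*e2)
= (-4)*(-1)*e12 + 4*4*e21
= (4 - 16)*e12
= -12*e12
Coefficient = -12


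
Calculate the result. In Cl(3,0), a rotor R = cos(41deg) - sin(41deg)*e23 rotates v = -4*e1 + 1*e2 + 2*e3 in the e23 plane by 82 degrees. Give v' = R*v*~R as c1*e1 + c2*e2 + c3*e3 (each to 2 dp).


Rotor R = cos(41deg) - sin(41deg)*e23
Rotation angle theta = 2 * 41 = 82 degrees in the e23 plane (e2 -> e3).
The component perpendicular to the plane (e1) is invariant: v'_1 = v1 = -4.00
cos(82deg) = 0.1392, sin(82deg) = 0.9903
v'_2 = v2*cos(theta) - v3*sin(theta) = 1*0.1392 - 2*0.9903 = -1.84
v'_3 = v2*sin(theta) + v3*cos(theta) = 1*0.9903 + 2*0.1392 = 1.27
v' = -4.00*e1 - 1.84*e2 + 1.27*e3


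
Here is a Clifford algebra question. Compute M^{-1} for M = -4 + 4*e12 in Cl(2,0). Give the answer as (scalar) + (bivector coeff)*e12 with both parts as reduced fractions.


M = -4 + 4*e12, where e12^2 = -1.
Since M commutes with its reverse ~M = a - b*e12, M * ~M = a^2 - b^2*e12^2 = a^2 + b^2.
So M^{-1} = ~M / (a^2 + b^2) = (a - b*e12)/(a^2 + b^2).
a^2 + b^2 = 16 + 16 = 32
Scalar part = -4/32 = -1/8
Bivector coeff = -4/32 = -1/8
M^{-1} = -1/8 - 1/8*e12


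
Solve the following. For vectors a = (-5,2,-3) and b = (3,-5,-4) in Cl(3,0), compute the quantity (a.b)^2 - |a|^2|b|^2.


a . b = (-5)*3 + 2*(-5) + (-3)*(-4)
= -15 + (-10) + 12 = -13
|a|^2 = (-5)^2 + 2^2 + (-3)^2 = 38
|b|^2 = 3^2 + (-5)^2 + (-4)^2 = 50
(a.b)^2 = (-13)^2 = 169
|a|^2 * |b|^2 = 38 * 50 = 1900
Result = 169 - 1900 = -1731


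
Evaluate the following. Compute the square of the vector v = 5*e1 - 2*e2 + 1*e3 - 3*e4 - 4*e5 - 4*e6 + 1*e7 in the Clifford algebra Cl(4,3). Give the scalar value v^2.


v^2 = sum of c_i^2 * e_i^2
Positive signature terms (e_i^2 = +1): 5^2 + (-2)^2 + 1^2 + (-3)^2 = 39
Negative signature terms (e_j^2 = -1): (-4)^2 + (-4)^2 + 1^2 = 33
v^2 = 39 - 33 = 6


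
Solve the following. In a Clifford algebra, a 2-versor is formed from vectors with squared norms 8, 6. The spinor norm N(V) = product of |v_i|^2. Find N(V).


Spinor norm N(V) = |v1|^2 * |v2|^2 * ... * |v2|^2
= 8 * 6
Running product: 8, 48
N(V) = 48


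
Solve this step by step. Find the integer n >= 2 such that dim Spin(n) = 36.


dim Spin(n) = dim so(n) = n(n-1)/2.
Solve n(n-1)/2 = 36, i.e. n^2 - n - 72 = 0.
Discriminant = 1 + 8*36 = 289
n = (1 + sqrt(289))/2 = (1 + 17)/2 = 9


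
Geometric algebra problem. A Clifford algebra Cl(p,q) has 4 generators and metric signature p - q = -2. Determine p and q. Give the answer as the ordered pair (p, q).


We need p + q = 4 and p - q = -2.
Adding: 2p = 4 + (-2) = 2, so p = 1.
Then q = 4 - 1 = 3.
(p, q) = (1, 3)


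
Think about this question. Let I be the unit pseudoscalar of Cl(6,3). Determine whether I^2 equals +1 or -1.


The pseudoscalar I = e1...e_n (product of all n generators) of Cl(p,q) satisfies I^2 = (-1)^(q + n(n-1)/2).
p = 6, q = 3, n = p + q = 9
n(n-1)/2 = 9 * 8 / 2 = 36
Exponent = q + n(n-1)/2 = 3 + 36 = 39
I^2 = (-1)^39 = -1


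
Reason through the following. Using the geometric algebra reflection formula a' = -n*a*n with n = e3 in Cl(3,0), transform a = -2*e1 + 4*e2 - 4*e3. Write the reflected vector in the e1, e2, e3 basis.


Reflection formula: a' = -n*a*n, with n = e3 (unit vector, n^2 = 1).
For reflection through hyperplane perp to e3:
The component along e3 flips sign, others stay.
a = (-2, 4, -4)
a' = (-2, 4, 4)
a' = -2*e1 + 4*e2 + 4*e3


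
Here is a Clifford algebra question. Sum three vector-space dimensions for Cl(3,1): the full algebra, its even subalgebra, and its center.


n = 3 + 1 = 4
Total dim = 2^4 = 16
Even subalgebra dim = 2^3 = 8
n is even, so center dim = 1
Sum = 16 + 8 + 1 = 25


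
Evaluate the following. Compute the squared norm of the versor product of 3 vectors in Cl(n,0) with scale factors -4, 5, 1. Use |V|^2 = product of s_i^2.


Each vector v_i has |v_i|^2 = s_i^2
Squared scales: (-4)^2 = 16, 5^2 = 25, 1^2 = 1
|V|^2 = 16 * 25 * 1
= 400


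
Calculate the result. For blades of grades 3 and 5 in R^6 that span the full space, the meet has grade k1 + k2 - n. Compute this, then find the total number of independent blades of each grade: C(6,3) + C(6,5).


Meet grade = grade(A) + grade(B) - n
= 3 + 5 - 6 = 2
C(6,3) = 20
C(6,5) = 6
dim_A + dim_B = 20 + 6 = 26


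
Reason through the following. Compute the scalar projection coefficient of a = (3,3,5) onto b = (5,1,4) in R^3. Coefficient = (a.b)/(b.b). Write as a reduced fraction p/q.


Projection coefficient = (a . b) / (b . b)
a . b = 3*5 + 3*1 + 5*4
= 15 + 3 + 20 = 38
b . b = 5^2 + 1^2 + 4^2
= 25 + 1 + 16 = 42
Coefficient = 38/42
In lowest terms: 19/21


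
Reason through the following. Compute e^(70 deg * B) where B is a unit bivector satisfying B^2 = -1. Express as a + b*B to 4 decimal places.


For a unit bivector B with B^2 = -1, the exponential series gives
e^(theta*B) = cos(theta) + sin(theta)*B (the GA analogue of Euler's formula).
theta = 70 degrees = 1.22173 rad
cos(70 deg) = 0.3420
sin(70 deg) = 0.9397
exp(theta*B) = 0.3420 + 0.9397*B


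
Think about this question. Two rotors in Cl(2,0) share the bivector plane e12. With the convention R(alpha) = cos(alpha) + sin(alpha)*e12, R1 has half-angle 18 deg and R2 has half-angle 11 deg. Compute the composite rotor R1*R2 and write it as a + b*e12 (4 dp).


Same-plane rotors commute and their half-angles add:
R1*R2 = cos(a1 + a2) + sin(a1 + a2)*e12.
a1 + a2 = 18 + 11 = 29 deg
cos(29 deg) = 0.8746
sin(29 deg) = 0.4848
R1*R2 = 0.8746 + 0.4848*e12


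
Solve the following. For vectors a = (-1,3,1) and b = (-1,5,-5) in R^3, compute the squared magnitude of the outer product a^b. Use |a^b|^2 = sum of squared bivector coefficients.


a wedge b = (a1*b2 - a2*b1)*e12 + (a1*b3 - a3*b1)*e13 + (a2*b3 - a3*b2)*e23
e12 coeff: (-1)*5 - 3*(-1) = -5 - (-3) = -2
e13 coeff: (-1)*(-5) - 1*(-1) = 5 - (-1) = 6
e23 coeff: 3*(-5) - 1*5 = -15 - 5 = -20
|a wedge b|^2 = (-2)^2 + 6^2 + (-20)^2
= 4 + 36 + 400
= 440


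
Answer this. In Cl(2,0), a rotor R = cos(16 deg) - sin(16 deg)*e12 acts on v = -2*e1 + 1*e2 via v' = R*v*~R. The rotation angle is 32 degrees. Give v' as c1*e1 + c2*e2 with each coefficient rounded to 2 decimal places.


Rotor R = cos(16deg) - sin(16deg)*e12
Rotation angle theta = 2 * 16 = 32 degrees
v' = R*v*~R rotates v by theta.
cos(32deg) = 0.8480, sin(32deg) = 0.5299
v'_1 = -2*cos(32deg) - 1*sin(32deg)
= -2*0.8480 - 1*0.5299
= -2.23
v'_2 = -2*sin(32deg) + 1*cos(32deg)
= -2*0.5299 + 1*0.8480
= -0.21
v' = -2.23*e1 - 0.21*e2


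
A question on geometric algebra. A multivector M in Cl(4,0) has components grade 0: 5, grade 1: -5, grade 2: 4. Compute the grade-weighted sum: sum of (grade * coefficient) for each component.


Grade-weighted sum = sum of grade_k * coefficient_k
0*5 = 0
1*(-5) = -5
2*4 = 8
Total = 0 + (-5) + 8 = 3


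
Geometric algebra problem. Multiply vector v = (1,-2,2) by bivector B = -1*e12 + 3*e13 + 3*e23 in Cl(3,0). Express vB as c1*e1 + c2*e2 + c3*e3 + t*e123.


vB has grade-1 (vector) and grade-3 (trivector) parts: vB = (v _| B) + (v ^ B).
Vector part <vB>_1:
  e1: -v2*b12 - v3*b13 = -(-2)*(-1) - (2)*(3) = -8
  e2: v1*b12 - v3*b23 = (1)*(-1) - (2)*(3) = -7
  e3: v1*b13 + v2*b23 = (1)*(3) + (-2)*(3) = -3
Trivector part <vB>_3:
  e123: v1*b23 - v2*b13 + v3*b12 = (1)*(3) - (-2)*(3) + (2)*(-1) = 7
vB = -8*e1 - 7*e2 - 3*e3 + 7*e123


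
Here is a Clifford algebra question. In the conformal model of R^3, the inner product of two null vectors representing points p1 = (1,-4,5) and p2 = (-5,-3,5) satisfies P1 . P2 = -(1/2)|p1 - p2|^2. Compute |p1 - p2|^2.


p1 - p2 = (6, -1, 0)
|p1 - p2|^2 = 6^2 + (-1)^2 + 0^2
= 36 + 1 + 0
= 37


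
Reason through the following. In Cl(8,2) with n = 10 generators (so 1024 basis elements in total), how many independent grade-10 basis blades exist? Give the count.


Number of grade-k basis blades in Cl(p,q) with n = p + q is C(n, k).
n = 8 + 2 = 10
C(10, 10) = 10! / (10! * 0!)
= 3628800 / (3628800 * 1)
= 1


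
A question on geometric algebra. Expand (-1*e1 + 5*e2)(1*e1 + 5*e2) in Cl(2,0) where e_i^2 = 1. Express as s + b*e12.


Expand: (-1*e1 + 5*e2)(1*e1 + 5*e2)
= (-1)*1*e1e1 + (-1)*5*e1e2 + 5*1*e2e1 + 5*5*e2e2
Using e1^2 = e2^2 = 1, e2e1 = -e1e2:
Scalar part s = (-1)*1 + 5*5 = -1 + 25 = 24
Bivector part b = (-1)*5 - 5*1 = -5 - 5 = -10
uv = 24 - 10*e12


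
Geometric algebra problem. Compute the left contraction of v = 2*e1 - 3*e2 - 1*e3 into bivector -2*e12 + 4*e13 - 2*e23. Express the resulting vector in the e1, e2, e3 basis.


Left contraction v _| B = <vB>_1 (grade-1 part of the geometric product vB).
Using e1_|e12 = e2, e2_|e12 = -e1, e1_|e13 = e3, e3_|e13 = -e1, e2_|e23 = e3, e3_|e23 = -e2:
e1 coeff: -v2*b12 - v3*b13 = -(-3)*(-2) - (-1)*(4) = -2
e2 coeff: v1*b12 - v3*b23 = (2)*(-2) - (-1)*(-2) = -6
e3 coeff: v1*b13 + v2*b23 = (2)*(4) + (-3)*(-2) = 14
v _| B = -2*e1 - 6*e2 + 14*e3


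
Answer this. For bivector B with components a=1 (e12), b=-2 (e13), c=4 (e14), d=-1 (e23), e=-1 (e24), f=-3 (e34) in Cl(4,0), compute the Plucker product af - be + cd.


Plucker relation: af - be + cd
a*f = 1*(-3) = -3
b*e = (-2)*(-1) = 2
c*d = 4*(-1) = -4
af - be + cd = -3 - 2 + (-4)
= -9


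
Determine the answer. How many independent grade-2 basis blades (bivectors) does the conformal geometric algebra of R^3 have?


The conformal model of R^3 uses Cl(4,1) with m = 3 + 2 = 5 generators.
Number of grade-2 blades = C(m, 2) = C(5, 2)
= 5*4/2 = 10


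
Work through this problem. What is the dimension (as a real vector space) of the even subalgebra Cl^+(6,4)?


Even subalgebra dimension = 2^(n-1)
n = 6 + 4 = 10
2^(10 - 1) = 2^9 = 512
Verification: sum of C(10,k) for even k = 1 + 45 + 210 + 210 + 45 + 1 = 512
Result = 512


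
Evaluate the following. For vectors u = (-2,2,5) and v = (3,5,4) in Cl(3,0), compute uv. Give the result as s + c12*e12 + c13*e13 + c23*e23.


In Cl(3,0): e_i^2 = 1, e_ie_j = -e_je_i for i != j.
Scalar part = u . v = (-2)*3 + 2*5 + 5*4
= -6 + 10 + 20 = 24
e12 coeff = (-2)*5 - 2*3 = -10 - 6 = -16
e13 coeff = (-2)*4 - 5*3 = -8 - 15 = -23
e23 coeff = 2*4 - 5*5 = 8 - 25 = -17
uv = 24 - 16*e12 - 23*e13 - 17*e23


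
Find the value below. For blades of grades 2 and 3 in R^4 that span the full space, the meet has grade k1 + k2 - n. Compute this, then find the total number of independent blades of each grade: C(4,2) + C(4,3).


Meet grade = grade(A) + grade(B) - n
= 2 + 3 - 4 = 1
C(4,2) = 6
C(4,3) = 4
dim_A + dim_B = 6 + 4 = 10


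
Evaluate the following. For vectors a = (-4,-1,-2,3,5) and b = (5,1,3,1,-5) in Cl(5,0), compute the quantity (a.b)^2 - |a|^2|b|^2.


a . b = (-4)*5 + (-1)*1 + (-2)*3 + 3*1 + 5*(-5)
= -20 + (-1) + (-6) + 3 + (-25) = -49
|a|^2 = (-4)^2 + (-1)^2 + (-2)^2 + 3^2 + 5^2 = 55
|b|^2 = 5^2 + 1^2 + 3^2 + 1^2 + (-5)^2 = 61
(a.b)^2 = (-49)^2 = 2401
|a|^2 * |b|^2 = 55 * 61 = 3355
Result = 2401 - 3355 = -954


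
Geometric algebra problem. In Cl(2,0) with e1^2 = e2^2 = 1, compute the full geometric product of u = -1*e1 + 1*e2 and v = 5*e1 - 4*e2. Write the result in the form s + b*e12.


Expand: (-1*e1 + 1*e2)(5*e1 - 4*e2)
= (-1)*5*e1e1 + (-1)*(-4)*e1e2 + 1*5*e2e1 + 1*(-4)*e2e2
Using e1^2 = e2^2 = 1, e2e1 = -e1e2:
Scalar part s = (-1)*5 + 1*(-4) = -5 + (-4) = -9
Bivector part b = (-1)*(-4) - 1*5 = 4 - 5 = -1
uv = -9 - 1*e12


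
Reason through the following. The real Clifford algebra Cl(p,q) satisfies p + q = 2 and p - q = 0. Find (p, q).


We need p + q = 2 and p - q = 0.
Adding: 2p = 2 + 0 = 2, so p = 1.
Then q = 2 - 1 = 1.
(p, q) = (1, 1)


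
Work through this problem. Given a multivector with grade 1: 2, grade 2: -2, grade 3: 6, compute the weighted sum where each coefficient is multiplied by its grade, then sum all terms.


Grade-weighted sum = sum of grade_k * coefficient_k
1*2 = 2
2*(-2) = -4
3*6 = 18
Total = 2 + (-4) + 18 = 16
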